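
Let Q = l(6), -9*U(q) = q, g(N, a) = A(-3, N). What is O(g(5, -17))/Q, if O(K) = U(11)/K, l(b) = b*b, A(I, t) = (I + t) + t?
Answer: -11/2268 ≈ -0.0048501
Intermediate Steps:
A(I, t) = I + 2*t
g(N, a) = -3 + 2*N
U(q) = -q/9
l(b) = b**2
Q = 36 (Q = 6**2 = 36)
O(K) = -11/(9*K) (O(K) = (-1/9*11)/K = -11/(9*K))
O(g(5, -17))/Q = -11/(9*(-3 + 2*5))/36 = -11/(9*(-3 + 10))*(1/36) = -11/9/7*(1/36) = -11/9*1/7*(1/36) = -11/63*1/36 = -11/2268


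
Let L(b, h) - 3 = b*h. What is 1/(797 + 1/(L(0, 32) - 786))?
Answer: 783/624050 ≈ 0.0012547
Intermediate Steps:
L(b, h) = 3 + b*h
1/(797 + 1/(L(0, 32) - 786)) = 1/(797 + 1/((3 + 0*32) - 786)) = 1/(797 + 1/((3 + 0) - 786)) = 1/(797 + 1/(3 - 786)) = 1/(797 + 1/(-783)) = 1/(797 - 1/783) = 1/(624050/783) = 783/624050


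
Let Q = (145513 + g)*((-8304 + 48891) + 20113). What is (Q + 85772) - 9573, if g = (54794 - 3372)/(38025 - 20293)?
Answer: 39156207249317/4433 ≈ 8.8329e+9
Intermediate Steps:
g = 25711/8866 (g = 51422/17732 = 51422*(1/17732) = 25711/8866 ≈ 2.9000)
Q = 39155869459150/4433 (Q = (145513 + 25711/8866)*((-8304 + 48891) + 20113) = 1290143969*(40587 + 20113)/8866 = (1290143969/8866)*60700 = 39155869459150/4433 ≈ 8.8328e+9)
(Q + 85772) - 9573 = (39155869459150/4433 + 85772) - 9573 = 39156249686426/4433 - 9573 = 39156207249317/4433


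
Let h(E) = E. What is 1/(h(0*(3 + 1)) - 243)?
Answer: -1/243 ≈ -0.0041152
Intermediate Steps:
1/(h(0*(3 + 1)) - 243) = 1/(0*(3 + 1) - 243) = 1/(0*4 - 243) = 1/(0 - 243) = 1/(-243) = -1/243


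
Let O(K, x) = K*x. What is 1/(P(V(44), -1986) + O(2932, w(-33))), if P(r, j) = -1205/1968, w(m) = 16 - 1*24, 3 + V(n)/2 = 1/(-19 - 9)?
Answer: -1968/46162613 ≈ -4.2632e-5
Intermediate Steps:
V(n) = -85/14 (V(n) = -6 + 2/(-19 - 9) = -6 + 2/(-28) = -6 + 2*(-1/28) = -6 - 1/14 = -85/14)
w(m) = -8 (w(m) = 16 - 24 = -8)
P(r, j) = -1205/1968 (P(r, j) = -1205*1/1968 = -1205/1968)
1/(P(V(44), -1986) + O(2932, w(-33))) = 1/(-1205/1968 + 2932*(-8)) = 1/(-1205/1968 - 23456) = 1/(-46162613/1968) = -1968/46162613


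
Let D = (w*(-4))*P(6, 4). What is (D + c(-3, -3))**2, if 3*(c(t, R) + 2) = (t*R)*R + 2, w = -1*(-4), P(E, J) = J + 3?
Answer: 134689/9 ≈ 14965.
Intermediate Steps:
P(E, J) = 3 + J
w = 4
c(t, R) = -4/3 + t*R**2/3 (c(t, R) = -2 + ((t*R)*R + 2)/3 = -2 + ((R*t)*R + 2)/3 = -2 + (t*R**2 + 2)/3 = -2 + (2 + t*R**2)/3 = -2 + (2/3 + t*R**2/3) = -4/3 + t*R**2/3)
D = -112 (D = (4*(-4))*(3 + 4) = -16*7 = -112)
(D + c(-3, -3))**2 = (-112 + (-4/3 + (1/3)*(-3)*(-3)**2))**2 = (-112 + (-4/3 + (1/3)*(-3)*9))**2 = (-112 + (-4/3 - 9))**2 = (-112 - 31/3)**2 = (-367/3)**2 = 134689/9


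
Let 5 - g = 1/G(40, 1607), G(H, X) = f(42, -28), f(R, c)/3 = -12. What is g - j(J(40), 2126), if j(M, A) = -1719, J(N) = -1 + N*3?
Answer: 62065/36 ≈ 1724.0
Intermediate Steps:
f(R, c) = -36 (f(R, c) = 3*(-12) = -36)
G(H, X) = -36
J(N) = -1 + 3*N
g = 181/36 (g = 5 - 1/(-36) = 5 - 1*(-1/36) = 5 + 1/36 = 181/36 ≈ 5.0278)
g - j(J(40), 2126) = 181/36 - 1*(-1719) = 181/36 + 1719 = 62065/36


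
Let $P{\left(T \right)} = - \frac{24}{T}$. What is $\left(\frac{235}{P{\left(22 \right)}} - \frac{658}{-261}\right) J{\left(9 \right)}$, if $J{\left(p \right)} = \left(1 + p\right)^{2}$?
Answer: $- \frac{5556575}{261} \approx -21290.0$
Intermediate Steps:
$\left(\frac{235}{P{\left(22 \right)}} - \frac{658}{-261}\right) J{\left(9 \right)} = \left(\frac{235}{\left(-24\right) \frac{1}{22}} - \frac{658}{-261}\right) \left(1 + 9\right)^{2} = \left(\frac{235}{\left(-24\right) \frac{1}{22}} - - \frac{658}{261}\right) 10^{2} = \left(\frac{235}{- \frac{12}{11}} + \frac{658}{261}\right) 100 = \left(235 \left(- \frac{11}{12}\right) + \frac{658}{261}\right) 100 = \left(- \frac{2585}{12} + \frac{658}{261}\right) 100 = \left(- \frac{222263}{1044}\right) 100 = - \frac{5556575}{261}$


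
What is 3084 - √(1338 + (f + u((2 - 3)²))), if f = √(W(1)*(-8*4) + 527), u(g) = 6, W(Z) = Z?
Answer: 3084 - √(1344 + 3*√55) ≈ 3047.0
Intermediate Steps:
f = 3*√55 (f = √(1*(-8*4) + 527) = √(1*(-32) + 527) = √(-32 + 527) = √495 = 3*√55 ≈ 22.249)
3084 - √(1338 + (f + u((2 - 3)²))) = 3084 - √(1338 + (3*√55 + 6)) = 3084 - √(1338 + (6 + 3*√55)) = 3084 - √(1344 + 3*√55)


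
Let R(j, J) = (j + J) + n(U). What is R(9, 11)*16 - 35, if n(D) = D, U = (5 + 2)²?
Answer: 1069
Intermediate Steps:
U = 49 (U = 7² = 49)
R(j, J) = 49 + J + j (R(j, J) = (j + J) + 49 = (J + j) + 49 = 49 + J + j)
R(9, 11)*16 - 35 = (49 + 11 + 9)*16 - 35 = 69*16 - 35 = 1104 - 35 = 1069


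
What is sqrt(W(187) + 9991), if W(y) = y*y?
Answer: 4*sqrt(2810) ≈ 212.04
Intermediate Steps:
W(y) = y**2
sqrt(W(187) + 9991) = sqrt(187**2 + 9991) = sqrt(34969 + 9991) = sqrt(44960) = 4*sqrt(2810)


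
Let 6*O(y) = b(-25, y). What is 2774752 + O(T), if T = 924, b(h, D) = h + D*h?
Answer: 16625387/6 ≈ 2.7709e+6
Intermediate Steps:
O(y) = -25/6 - 25*y/6 (O(y) = (-25*(1 + y))/6 = (-25 - 25*y)/6 = -25/6 - 25*y/6)
2774752 + O(T) = 2774752 + (-25/6 - 25/6*924) = 2774752 + (-25/6 - 3850) = 2774752 - 23125/6 = 16625387/6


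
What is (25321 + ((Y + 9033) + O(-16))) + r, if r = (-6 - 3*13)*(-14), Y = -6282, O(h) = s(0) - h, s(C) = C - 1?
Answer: 28717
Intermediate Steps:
s(C) = -1 + C
O(h) = -1 - h (O(h) = (-1 + 0) - h = -1 - h)
r = 630 (r = (-6 - 39)*(-14) = -45*(-14) = 630)
(25321 + ((Y + 9033) + O(-16))) + r = (25321 + ((-6282 + 9033) + (-1 - 1*(-16)))) + 630 = (25321 + (2751 + (-1 + 16))) + 630 = (25321 + (2751 + 15)) + 630 = (25321 + 2766) + 630 = 28087 + 630 = 28717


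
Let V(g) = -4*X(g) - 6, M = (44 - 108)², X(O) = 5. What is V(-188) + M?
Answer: 4070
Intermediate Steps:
M = 4096 (M = (-64)² = 4096)
V(g) = -26 (V(g) = -4*5 - 6 = -20 - 6 = -26)
V(-188) + M = -26 + 4096 = 4070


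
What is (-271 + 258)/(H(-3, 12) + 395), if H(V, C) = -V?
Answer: -13/398 ≈ -0.032663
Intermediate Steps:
(-271 + 258)/(H(-3, 12) + 395) = (-271 + 258)/(-1*(-3) + 395) = -13/(3 + 395) = -13/398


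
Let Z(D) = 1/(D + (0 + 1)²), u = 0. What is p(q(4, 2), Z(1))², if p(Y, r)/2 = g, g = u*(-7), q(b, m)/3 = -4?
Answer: 0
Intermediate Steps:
q(b, m) = -12 (q(b, m) = 3*(-4) = -12)
Z(D) = 1/(1 + D) (Z(D) = 1/(D + 1²) = 1/(D + 1) = 1/(1 + D))
g = 0 (g = 0*(-7) = 0)
p(Y, r) = 0 (p(Y, r) = 2*0 = 0)
p(q(4, 2), Z(1))² = 0² = 0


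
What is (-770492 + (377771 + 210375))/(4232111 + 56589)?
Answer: -91173/2144350 ≈ -0.042518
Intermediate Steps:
(-770492 + (377771 + 210375))/(4232111 + 56589) = (-770492 + 588146)/4288700 = -182346*1/4288700 = -91173/2144350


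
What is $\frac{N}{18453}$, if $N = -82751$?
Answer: $- \frac{82751}{18453} \approx -4.4844$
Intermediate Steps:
$\frac{N}{18453} = - \frac{82751}{18453}$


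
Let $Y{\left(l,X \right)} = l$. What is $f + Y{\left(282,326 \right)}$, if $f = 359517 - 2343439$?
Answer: $-1983640$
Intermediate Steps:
$f = -1983922$
$f + Y{\left(282,326 \right)} = -1983922 + 282 = -1983640$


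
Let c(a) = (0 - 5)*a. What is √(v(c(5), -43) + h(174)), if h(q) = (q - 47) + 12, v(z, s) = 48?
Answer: √187 ≈ 13.675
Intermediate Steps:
c(a) = -5*a
h(q) = -35 + q (h(q) = (-47 + q) + 12 = -35 + q)
√(v(c(5), -43) + h(174)) = √(48 + (-35 + 174)) = √(48 + 139) = √187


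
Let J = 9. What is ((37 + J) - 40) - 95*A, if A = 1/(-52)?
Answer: 407/52 ≈ 7.8269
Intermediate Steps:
A = -1/52 ≈ -0.019231
((37 + J) - 40) - 95*A = ((37 + 9) - 40) - 95*(-1/52) = (46 - 40) + 95/52 = 6 + 95/52 = 407/52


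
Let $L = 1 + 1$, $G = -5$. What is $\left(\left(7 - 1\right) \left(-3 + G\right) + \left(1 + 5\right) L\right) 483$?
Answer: $-17388$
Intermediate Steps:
$L = 2$
$\left(\left(7 - 1\right) \left(-3 + G\right) + \left(1 + 5\right) L\right) 483 = \left(\left(7 - 1\right) \left(-3 - 5\right) + \left(1 + 5\right) 2\right) 483 = \left(6 \left(-8\right) + 6 \cdot 2\right) 483 = \left(-48 + 12\right) 483 = \left(-36\right) 483 = -17388$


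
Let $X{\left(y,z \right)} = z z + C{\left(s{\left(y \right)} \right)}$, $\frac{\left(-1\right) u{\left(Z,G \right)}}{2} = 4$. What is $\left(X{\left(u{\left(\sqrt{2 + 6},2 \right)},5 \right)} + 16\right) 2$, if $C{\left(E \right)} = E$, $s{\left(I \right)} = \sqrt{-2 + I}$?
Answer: $82 + 2 i \sqrt{10} \approx 82.0 + 6.3246 i$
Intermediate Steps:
$u{\left(Z,G \right)} = -8$ ($u{\left(Z,G \right)} = \left(-2\right) 4 = -8$)
$X{\left(y,z \right)} = z^{2} + \sqrt{-2 + y}$ ($X{\left(y,z \right)} = z z + \sqrt{-2 + y} = z^{2} + \sqrt{-2 + y}$)
$\left(X{\left(u{\left(\sqrt{2 + 6},2 \right)},5 \right)} + 16\right) 2 = \left(\left(5^{2} + \sqrt{-2 - 8}\right) + 16\right) 2 = \left(\left(25 + \sqrt{-10}\right) + 16\right) 2 = \left(\left(25 + i \sqrt{10}\right) + 16\right) 2 = \left(41 + i \sqrt{10}\right) 2 = 82 + 2 i \sqrt{10}$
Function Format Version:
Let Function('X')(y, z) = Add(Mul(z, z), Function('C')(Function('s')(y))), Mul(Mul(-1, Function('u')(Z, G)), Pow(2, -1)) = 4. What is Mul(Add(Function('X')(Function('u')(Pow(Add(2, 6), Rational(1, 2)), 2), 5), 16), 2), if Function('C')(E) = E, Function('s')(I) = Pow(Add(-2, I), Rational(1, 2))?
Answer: Add(82, Mul(2, I, Pow(10, Rational(1, 2)))) ≈ Add(82.000, Mul(6.3246, I))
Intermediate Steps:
Function('u')(Z, G) = -8 (Function('u')(Z, G) = Mul(-2, 4) = -8)
Function('X')(y, z) = Add(Pow(z, 2), Pow(Add(-2, y), Rational(1, 2))) (Function('X')(y, z) = Add(Mul(z, z), Pow(Add(-2, y), Rational(1, 2))) = Add(Pow(z, 2), Pow(Add(-2, y), Rational(1, 2))))
Mul(Add(Function('X')(Function('u')(Pow(Add(2, 6), Rational(1, 2)), 2), 5), 16), 2) = Mul(Add(Add(Pow(5, 2), Pow(Add(-2, -8), Rational(1, 2))), 16), 2) = Mul(Add(Add(25, Pow(-10, Rational(1, 2))), 16), 2) = Mul(Add(Add(25, Mul(I, Pow(10, Rational(1, 2)))), 16), 2) = Mul(Add(41, Mul(I, Pow(10, Rational(1, 2)))), 2) = Add(82, Mul(2, I, Pow(10, Rational(1, 2))))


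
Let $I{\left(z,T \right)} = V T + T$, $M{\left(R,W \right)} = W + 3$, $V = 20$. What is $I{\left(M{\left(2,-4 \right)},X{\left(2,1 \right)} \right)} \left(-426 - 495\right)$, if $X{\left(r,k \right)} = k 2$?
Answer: $-38682$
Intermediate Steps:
$X{\left(r,k \right)} = 2 k$
$M{\left(R,W \right)} = 3 + W$
$I{\left(z,T \right)} = 21 T$ ($I{\left(z,T \right)} = 20 T + T = 21 T$)
$I{\left(M{\left(2,-4 \right)},X{\left(2,1 \right)} \right)} \left(-426 - 495\right) = 21 \cdot 2 \cdot 1 \left(-426 - 495\right) = 21 \cdot 2 \left(-921\right) = 42 \left(-921\right) = -38682$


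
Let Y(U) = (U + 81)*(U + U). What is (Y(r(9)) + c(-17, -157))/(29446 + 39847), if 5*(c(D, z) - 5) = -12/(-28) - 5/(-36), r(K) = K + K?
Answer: 4497083/87309180 ≈ 0.051508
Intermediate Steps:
r(K) = 2*K
c(D, z) = 6443/1260 (c(D, z) = 5 + (-12/(-28) - 5/(-36))/5 = 5 + (-12*(-1/28) - 5*(-1/36))/5 = 5 + (3/7 + 5/36)/5 = 5 + (⅕)*(143/252) = 5 + 143/1260 = 6443/1260)
Y(U) = 2*U*(81 + U) (Y(U) = (81 + U)*(2*U) = 2*U*(81 + U))
(Y(r(9)) + c(-17, -157))/(29446 + 39847) = (2*(2*9)*(81 + 2*9) + 6443/1260)/(29446 + 39847) = (2*18*(81 + 18) + 6443/1260)/69293 = (2*18*99 + 6443/1260)*(1/69293) = (3564 + 6443/1260)*(1/69293) = (4497083/1260)*(1/69293) = 4497083/87309180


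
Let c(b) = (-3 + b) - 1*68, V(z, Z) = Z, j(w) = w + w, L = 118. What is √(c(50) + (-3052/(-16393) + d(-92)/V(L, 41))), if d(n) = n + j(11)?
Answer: I*√60198858727/51701 ≈ 4.7456*I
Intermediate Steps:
j(w) = 2*w
d(n) = 22 + n (d(n) = n + 2*11 = n + 22 = 22 + n)
c(b) = -71 + b (c(b) = (-3 + b) - 68 = -71 + b)
√(c(50) + (-3052/(-16393) + d(-92)/V(L, 41))) = √((-71 + 50) + (-3052/(-16393) + (22 - 92)/41)) = √(-21 + (-3052*(-1/16393) - 70*1/41)) = √(-21 + (3052/16393 - 70/41)) = √(-21 - 1022378/672113) = √(-15136751/672113) = I*√60198858727/51701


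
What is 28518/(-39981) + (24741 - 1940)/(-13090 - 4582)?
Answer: -471858959/235514744 ≈ -2.0035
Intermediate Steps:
28518/(-39981) + (24741 - 1940)/(-13090 - 4582) = 28518*(-1/39981) + 22801/(-17672) = -9506/13327 + 22801*(-1/17672) = -9506/13327 - 22801/17672 = -471858959/235514744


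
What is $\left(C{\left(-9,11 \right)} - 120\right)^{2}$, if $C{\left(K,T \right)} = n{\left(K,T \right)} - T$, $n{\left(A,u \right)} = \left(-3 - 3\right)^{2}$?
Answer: $9025$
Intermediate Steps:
$n{\left(A,u \right)} = 36$ ($n{\left(A,u \right)} = \left(-6\right)^{2} = 36$)
$C{\left(K,T \right)} = 36 - T$
$\left(C{\left(-9,11 \right)} - 120\right)^{2} = \left(\left(36 - 11\right) - 120\right)^{2} = \left(25 - 120\right)^{2} = \left(-95\right)^{2} = 9025$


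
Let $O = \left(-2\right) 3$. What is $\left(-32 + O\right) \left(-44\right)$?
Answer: $1672$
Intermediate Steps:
$O = -6$
$\left(-32 + O\right) \left(-44\right) = \left(-32 - 6\right) \left(-44\right) = \left(-38\right) \left(-44\right) = 1672$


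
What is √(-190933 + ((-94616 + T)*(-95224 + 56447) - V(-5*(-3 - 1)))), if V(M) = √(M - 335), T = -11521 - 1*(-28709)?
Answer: √(3002234623 - 3*I*√35) ≈ 54793.0 - 0.e-4*I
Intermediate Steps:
T = 17188 (T = -11521 + 28709 = 17188)
V(M) = √(-335 + M)
√(-190933 + ((-94616 + T)*(-95224 + 56447) - V(-5*(-3 - 1)))) = √(-190933 + ((-94616 + 17188)*(-95224 + 56447) - √(-335 - 5*(-3 - 1)))) = √(-190933 + (-77428*(-38777) - √(-335 - 5*(-4)))) = √(-190933 + (3002425556 - √(-335 + 20))) = √(-190933 + (3002425556 - √(-315))) = √(-190933 + (3002425556 - 3*I*√35)) = √(3002234623 - 3*I*√35)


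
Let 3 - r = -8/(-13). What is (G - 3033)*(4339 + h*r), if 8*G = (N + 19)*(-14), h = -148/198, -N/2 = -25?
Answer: -23472305795/1716 ≈ -1.3678e+7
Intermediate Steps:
N = 50 (N = -2*(-25) = 50)
r = 31/13 (r = 3 - (-8)/(-13) = 3 - (-8)*(-1)/13 = 3 - 1*8/13 = 3 - 8/13 = 31/13 ≈ 2.3846)
h = -74/99 (h = -148*1/198 = -74/99 ≈ -0.74747)
G = -483/4 (G = ((50 + 19)*(-14))/8 = (69*(-14))/8 = (⅛)*(-966) = -483/4 ≈ -120.75)
(G - 3033)*(4339 + h*r) = (-483/4 - 3033)*(4339 - 74/99*31/13) = -12615*(4339 - 2294/1287)/4 = -12615/4*5581999/1287 = -23472305795/1716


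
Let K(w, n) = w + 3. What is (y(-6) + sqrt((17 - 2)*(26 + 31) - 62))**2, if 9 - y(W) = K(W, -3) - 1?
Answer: (13 + sqrt(793))**2 ≈ 1694.2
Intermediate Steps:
K(w, n) = 3 + w
y(W) = 7 - W (y(W) = 9 - ((3 + W) - 1) = 9 - (2 + W) = 9 + (-2 - W) = 7 - W)
(y(-6) + sqrt((17 - 2)*(26 + 31) - 62))**2 = ((7 - 1*(-6)) + sqrt((17 - 2)*(26 + 31) - 62))**2 = ((7 + 6) + sqrt(15*57 - 62))**2 = (13 + sqrt(855 - 62))**2 = (13 + sqrt(793))**2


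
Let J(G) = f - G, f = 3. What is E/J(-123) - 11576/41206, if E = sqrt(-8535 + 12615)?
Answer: -5788/20603 + 2*sqrt(255)/63 ≈ 0.22601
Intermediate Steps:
E = 4*sqrt(255) (E = sqrt(4080) = 4*sqrt(255) ≈ 63.875)
J(G) = 3 - G
E/J(-123) - 11576/41206 = (4*sqrt(255))/(3 - 1*(-123)) - 11576/41206 = (4*sqrt(255))/(3 + 123) - 11576*1/41206 = (4*sqrt(255))/126 - 5788/20603 = (4*sqrt(255))*(1/126) - 5788/20603 = 2*sqrt(255)/63 - 5788/20603 = -5788/20603 + 2*sqrt(255)/63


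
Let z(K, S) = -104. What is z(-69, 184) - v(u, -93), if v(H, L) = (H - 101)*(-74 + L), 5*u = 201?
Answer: -51288/5 ≈ -10258.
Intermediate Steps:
u = 201/5 (u = (1/5)*201 = 201/5 ≈ 40.200)
v(H, L) = (-101 + H)*(-74 + L)
z(-69, 184) - v(u, -93) = -104 - (7474 - 101*(-93) - 74*201/5 + (201/5)*(-93)) = -104 - (7474 + 9393 - 14874/5 - 18693/5) = -104 - 1*50768/5 = -104 - 50768/5 = -51288/5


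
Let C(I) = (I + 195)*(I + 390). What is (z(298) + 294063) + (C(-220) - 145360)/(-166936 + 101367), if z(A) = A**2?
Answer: 25104355933/65569 ≈ 3.8287e+5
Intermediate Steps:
C(I) = (195 + I)*(390 + I)
(z(298) + 294063) + (C(-220) - 145360)/(-166936 + 101367) = (298**2 + 294063) + ((76050 + (-220)**2 + 585*(-220)) - 145360)/(-166936 + 101367) = (88804 + 294063) + ((76050 + 48400 - 128700) - 145360)/(-65569) = 382867 + (-4250 - 145360)*(-1/65569) = 382867 - 149610*(-1/65569) = 382867 + 149610/65569 = 25104355933/65569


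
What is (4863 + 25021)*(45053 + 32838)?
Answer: 2327694644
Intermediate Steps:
(4863 + 25021)*(45053 + 32838) = 29884*77891 = 2327694644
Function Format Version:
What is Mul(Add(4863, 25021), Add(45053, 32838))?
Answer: 2327694644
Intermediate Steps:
Mul(Add(4863, 25021), Add(45053, 32838)) = Mul(29884, 77891) = 2327694644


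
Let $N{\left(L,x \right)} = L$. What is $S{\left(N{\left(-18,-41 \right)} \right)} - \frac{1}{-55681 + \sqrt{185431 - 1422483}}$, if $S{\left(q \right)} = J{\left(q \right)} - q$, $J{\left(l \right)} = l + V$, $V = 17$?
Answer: $\frac{52727439502}{3101610813} + \frac{2 i \sqrt{309263}}{3101610813} \approx 17.0 + 3.586 \cdot 10^{-7} i$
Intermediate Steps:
$J{\left(l \right)} = 17 + l$ ($J{\left(l \right)} = l + 17 = 17 + l$)
$S{\left(q \right)} = 17$ ($S{\left(q \right)} = \left(17 + q\right) - q = 17$)
$S{\left(N{\left(-18,-41 \right)} \right)} - \frac{1}{-55681 + \sqrt{185431 - 1422483}} = 17 - \frac{1}{-55681 + \sqrt{185431 - 1422483}} = 17 - \frac{1}{-55681 + \sqrt{-1237052}} = 17 - \frac{1}{-55681 + 2 i \sqrt{309263}}$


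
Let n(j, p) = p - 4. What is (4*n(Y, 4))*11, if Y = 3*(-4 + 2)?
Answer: 0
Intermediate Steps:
Y = -6 (Y = 3*(-2) = -6)
n(j, p) = -4 + p
(4*n(Y, 4))*11 = (4*(-4 + 4))*11 = (4*0)*11 = 0*11 = 0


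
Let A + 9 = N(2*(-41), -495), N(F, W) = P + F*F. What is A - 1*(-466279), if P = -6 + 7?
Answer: 472995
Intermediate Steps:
P = 1
N(F, W) = 1 + F² (N(F, W) = 1 + F*F = 1 + F²)
A = 6716 (A = -9 + (1 + (2*(-41))²) = -9 + (1 + (-82)²) = -9 + (1 + 6724) = -9 + 6725 = 6716)
A - 1*(-466279) = 6716 - 1*(-466279) = 6716 + 466279 = 472995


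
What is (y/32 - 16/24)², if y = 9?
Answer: 1369/9216 ≈ 0.14855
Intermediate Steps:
(y/32 - 16/24)² = (9/32 - 16/24)² = (9*(1/32) - 16*1/24)² = (9/32 - ⅔)² = (-37/96)² = 1369/9216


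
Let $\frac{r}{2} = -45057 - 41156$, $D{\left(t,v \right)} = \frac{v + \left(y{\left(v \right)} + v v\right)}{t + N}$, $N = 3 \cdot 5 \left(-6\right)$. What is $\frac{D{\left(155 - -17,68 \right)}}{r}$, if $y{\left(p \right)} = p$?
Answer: $- \frac{1190}{3534733} \approx -0.00033666$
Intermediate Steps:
$N = -90$ ($N = 15 \left(-6\right) = -90$)
$D{\left(t,v \right)} = \frac{v^{2} + 2 v}{-90 + t}$ ($D{\left(t,v \right)} = \frac{v + \left(v + v v\right)}{t - 90} = \frac{v + \left(v + v^{2}\right)}{-90 + t} = \frac{v^{2} + 2 v}{-90 + t}$)
$r = -172426$ ($r = 2 \left(-45057 - 41156\right) = 2 \left(-86213\right) = -172426$)
$\frac{D{\left(155 - -17,68 \right)}}{r} = \frac{68 \frac{1}{-90 + \left(155 - -17\right)} \left(2 + 68\right)}{-172426} = 68 \frac{1}{-90 + \left(155 + 17\right)} 70 \left(- \frac{1}{172426}\right) = 68 \frac{1}{-90 + 172} \cdot 70 \left(- \frac{1}{172426}\right) = 68 \cdot \frac{1}{82} \cdot 70 \left(- \frac{1}{172426}\right) = \frac{2380}{41} \left(- \frac{1}{172426}\right) = - \frac{1190}{3534733}$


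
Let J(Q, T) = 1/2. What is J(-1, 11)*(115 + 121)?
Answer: 118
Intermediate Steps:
J(Q, T) = 1/2
J(-1, 11)*(115 + 121) = (115 + 121)/2 = (1/2)*236 = 118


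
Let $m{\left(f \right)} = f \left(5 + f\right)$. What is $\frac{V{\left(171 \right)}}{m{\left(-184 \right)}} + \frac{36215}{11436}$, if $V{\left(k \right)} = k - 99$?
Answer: $\frac{149200079}{47082012} \approx 3.1689$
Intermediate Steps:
$V{\left(k \right)} = -99 + k$ ($V{\left(k \right)} = k - 99 = -99 + k$)
$\frac{V{\left(171 \right)}}{m{\left(-184 \right)}} + \frac{36215}{11436} = \frac{-99 + 171}{\left(-184\right) \left(5 - 184\right)} + \frac{36215}{11436} = \frac{72}{\left(-184\right) \left(-179\right)} + 36215 \cdot \frac{1}{11436} = \frac{72}{32936} + \frac{36215}{11436} = 72 \cdot \frac{1}{32936} + \frac{36215}{11436} = \frac{9}{4117} + \frac{36215}{11436} = \frac{149200079}{47082012}$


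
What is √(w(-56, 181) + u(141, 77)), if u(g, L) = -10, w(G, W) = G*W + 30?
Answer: 6*I*√281 ≈ 100.58*I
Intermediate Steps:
w(G, W) = 30 + G*W
√(w(-56, 181) + u(141, 77)) = √((30 - 56*181) - 10) = √((30 - 10136) - 10) = √(-10106 - 10) = √(-10116) = 6*I*√281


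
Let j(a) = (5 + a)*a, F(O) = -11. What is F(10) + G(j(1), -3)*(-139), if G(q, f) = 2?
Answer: -289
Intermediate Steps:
j(a) = a*(5 + a)
F(10) + G(j(1), -3)*(-139) = -11 + 2*(-139) = -11 - 278 = -289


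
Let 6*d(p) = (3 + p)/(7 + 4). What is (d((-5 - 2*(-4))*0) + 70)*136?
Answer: 104788/11 ≈ 9526.2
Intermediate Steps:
d(p) = 1/22 + p/66 (d(p) = ((3 + p)/(7 + 4))/6 = ((3 + p)/11)/6 = ((3 + p)*(1/11))/6 = (3/11 + p/11)/6 = 1/22 + p/66)
(d((-5 - 2*(-4))*0) + 70)*136 = ((1/22 + ((-5 - 2*(-4))*0)/66) + 70)*136 = ((1/22 + ((-5 + 8)*0)/66) + 70)*136 = ((1/22 + (3*0)/66) + 70)*136 = ((1/22 + (1/66)*0) + 70)*136 = ((1/22 + 0) + 70)*136 = (1/22 + 70)*136 = (1541/22)*136 = 104788/11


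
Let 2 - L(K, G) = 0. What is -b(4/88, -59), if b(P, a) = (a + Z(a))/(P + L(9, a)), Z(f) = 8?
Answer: 374/15 ≈ 24.933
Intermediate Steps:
L(K, G) = 2 (L(K, G) = 2 - 1*0 = 2 + 0 = 2)
b(P, a) = (8 + a)/(2 + P) (b(P, a) = (a + 8)/(P + 2) = (8 + a)/(2 + P))
-b(4/88, -59) = -(8 - 59)/(2 + 4/88) = -(-51)/(2 + 4*(1/88)) = -(-51)/(2 + 1/22) = -(-51)/45/22 = -22*(-51)/45 = -1*(-374/15) = 374/15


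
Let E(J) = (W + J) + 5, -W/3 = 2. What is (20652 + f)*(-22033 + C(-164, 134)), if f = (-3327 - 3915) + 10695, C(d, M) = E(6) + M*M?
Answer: -98155560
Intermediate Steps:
W = -6 (W = -3*2 = -6)
E(J) = -1 + J (E(J) = (-6 + J) + 5 = -1 + J)
C(d, M) = 5 + M**2 (C(d, M) = (-1 + 6) + M*M = 5 + M**2)
f = 3453 (f = -7242 + 10695 = 3453)
(20652 + f)*(-22033 + C(-164, 134)) = (20652 + 3453)*(-22033 + (5 + 134**2)) = 24105*(-22033 + (5 + 17956)) = 24105*(-22033 + 17961) = 24105*(-4072) = -98155560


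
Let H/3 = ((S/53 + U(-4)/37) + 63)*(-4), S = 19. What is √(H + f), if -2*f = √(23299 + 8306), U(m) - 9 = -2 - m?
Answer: √(-11749904112 - 53837294*√645)/3922 ≈ 29.202*I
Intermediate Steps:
U(m) = 7 - m (U(m) = 9 + (-2 - m) = 7 - m)
H = -1497948/1961 (H = 3*(((19/53 + (7 - 1*(-4))/37) + 63)*(-4)) = 3*(((19*(1/53) + (7 + 4)*(1/37)) + 63)*(-4)) = 3*(((19/53 + 11*(1/37)) + 63)*(-4)) = 3*(((19/53 + 11/37) + 63)*(-4)) = 3*((1286/1961 + 63)*(-4)) = 3*((124829/1961)*(-4)) = 3*(-499316/1961) = -1497948/1961 ≈ -763.87)
f = -7*√645/2 (f = -√(23299 + 8306)/2 = -7*√645/2 ≈ -88.889)
√(H + f) = √(-1497948/1961 - 7*√645/2)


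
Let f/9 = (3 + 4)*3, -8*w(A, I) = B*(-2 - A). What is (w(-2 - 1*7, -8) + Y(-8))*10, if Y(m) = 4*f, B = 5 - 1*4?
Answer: 30205/4 ≈ 7551.3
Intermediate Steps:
B = 1 (B = 5 - 4 = 1)
w(A, I) = ¼ + A/8 (w(A, I) = -(-2 - A)/8 = ¼ + A/8)
f = 189 (f = 9*((3 + 4)*3) = 9*(7*3) = 9*21 = 189)
Y(m) = 756 (Y(m) = 4*189 = 756)
(w(-2 - 1*7, -8) + Y(-8))*10 = ((¼ + (-2 - 1*7)/8) + 756)*10 = ((¼ + (-2 - 7)/8) + 756)*10 = ((¼ + (⅛)*(-9)) + 756)*10 = ((¼ - 9/8) + 756)*10 = (-7/8 + 756)*10 = (6041/8)*10 = 30205/4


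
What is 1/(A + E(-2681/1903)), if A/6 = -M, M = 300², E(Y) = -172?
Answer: -1/540172 ≈ -1.8513e-6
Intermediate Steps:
M = 90000
A = -540000 (A = 6*(-1*90000) = 6*(-90000) = -540000)
1/(A + E(-2681/1903)) = 1/(-540000 - 172) = 1/(-540172) = -1/540172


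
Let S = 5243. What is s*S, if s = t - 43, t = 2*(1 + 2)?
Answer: -193991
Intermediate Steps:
t = 6 (t = 2*3 = 6)
s = -37 (s = 6 - 43 = -37)
s*S = -37*5243 = -193991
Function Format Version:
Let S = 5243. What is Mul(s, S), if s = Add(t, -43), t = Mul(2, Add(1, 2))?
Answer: -193991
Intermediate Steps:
t = 6 (t = Mul(2, 3) = 6)
s = -37 (s = Add(6, -43) = -37)
Mul(s, S) = Mul(-37, 5243) = -193991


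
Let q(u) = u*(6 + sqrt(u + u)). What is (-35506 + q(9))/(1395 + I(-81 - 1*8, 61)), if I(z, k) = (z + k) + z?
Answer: -17726/639 + 3*sqrt(2)/142 ≈ -27.710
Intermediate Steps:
I(z, k) = k + 2*z (I(z, k) = (k + z) + z = k + 2*z)
q(u) = u*(6 + sqrt(2)*sqrt(u)) (q(u) = u*(6 + sqrt(2*u)) = u*(6 + sqrt(2)*sqrt(u)))
(-35506 + q(9))/(1395 + I(-81 - 1*8, 61)) = (-35506 + (6*9 + sqrt(2)*9**(3/2)))/(1395 + (61 + 2*(-81 - 1*8))) = (-35506 + (54 + sqrt(2)*27))/(1395 + (61 + 2*(-81 - 8))) = (-35506 + (54 + 27*sqrt(2)))/(1395 + (61 + 2*(-89))) = (-35452 + 27*sqrt(2))/(1395 + (61 - 178)) = (-35452 + 27*sqrt(2))/(1395 - 117) = (-35452 + 27*sqrt(2))/1278 = (-35452 + 27*sqrt(2))*(1/1278) = -17726/639 + 3*sqrt(2)/142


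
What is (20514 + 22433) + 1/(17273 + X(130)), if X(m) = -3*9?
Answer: 740663963/17246 ≈ 42947.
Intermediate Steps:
X(m) = -27
(20514 + 22433) + 1/(17273 + X(130)) = (20514 + 22433) + 1/(17273 - 27) = 42947 + 1/17246 = 740663963/17246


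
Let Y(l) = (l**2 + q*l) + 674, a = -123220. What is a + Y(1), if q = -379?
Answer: -122924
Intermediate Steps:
Y(l) = 674 + l**2 - 379*l (Y(l) = (l**2 - 379*l) + 674 = 674 + l**2 - 379*l)
a + Y(1) = -123220 + (674 + 1**2 - 379*1) = -123220 + (674 + 1 - 379) = -123220 + 296 = -122924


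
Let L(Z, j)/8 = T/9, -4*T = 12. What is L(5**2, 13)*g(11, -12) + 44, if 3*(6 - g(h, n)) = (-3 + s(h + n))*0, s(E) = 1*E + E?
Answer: 28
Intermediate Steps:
s(E) = 2*E (s(E) = E + E = 2*E)
g(h, n) = 6 (g(h, n) = 6 - (-3 + 2*(h + n))*0/3 = 6 - (-3 + (2*h + 2*n))*0/3 = 6 - (-3 + 2*h + 2*n)*0/3 = 6 - 1/3*0 = 6 + 0 = 6)
T = -3 (T = -1/4*12 = -3)
L(Z, j) = -8/3 (L(Z, j) = 8*(-3/9) = 8*(-3*1/9) = 8*(-1/3) = -8/3)
L(5**2, 13)*g(11, -12) + 44 = -8/3*6 + 44 = -16 + 44 = 28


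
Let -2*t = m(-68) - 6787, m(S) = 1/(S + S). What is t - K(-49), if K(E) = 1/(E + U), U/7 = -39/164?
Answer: 7669525805/2260048 ≈ 3393.5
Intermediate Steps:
m(S) = 1/(2*S)
t = 923033/272 (t = -((1/2)/(-68) - 6787)/2 = -((1/2)*(-1/68) - 6787)/2 = -(-1/136 - 6787)/2 = -1/2*(-923033/136) = 923033/272 ≈ 3393.5)
U = -273/164 (U = 7*(-39/164) = -273/164 ≈ -1.6646)
K(E) = 1/(-273/164 + E) (K(E) = 1/(E - 273/164) = 1/(-273/164 + E))
t - K(-49) = 923033/272 - 164/(-273 + 164*(-49)) = 923033/272 - 164/(-273 - 8036) = 923033/272 - 164/(-8309) = 923033/272 - 164*(-1)/8309 = 923033/272 - 1*(-164/8309) = 923033/272 + 164/8309 = 7669525805/2260048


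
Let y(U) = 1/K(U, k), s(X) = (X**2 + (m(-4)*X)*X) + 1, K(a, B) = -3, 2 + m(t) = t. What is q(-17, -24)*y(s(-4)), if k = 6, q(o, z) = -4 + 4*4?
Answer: -4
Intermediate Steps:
q(o, z) = 12 (q(o, z) = -4 + 16 = 12)
m(t) = -2 + t
s(X) = 1 - 5*X**2 (s(X) = (X**2 + ((-2 - 4)*X)*X) + 1 = (X**2 + (-6*X)*X) + 1 = (X**2 - 6*X**2) + 1 = -5*X**2 + 1 = 1 - 5*X**2)
y(U) = -1/3 (y(U) = 1/(-3) = -1/3)
q(-17, -24)*y(s(-4)) = 12*(-1/3) = -4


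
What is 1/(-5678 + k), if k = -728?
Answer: -1/6406 ≈ -0.00015610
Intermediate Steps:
1/(-5678 + k) = 1/(-5678 - 728) = 1/(-6406) = -1/6406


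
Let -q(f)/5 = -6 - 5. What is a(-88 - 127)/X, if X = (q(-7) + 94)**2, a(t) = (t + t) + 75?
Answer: -355/22201 ≈ -0.015990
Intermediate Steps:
q(f) = 55 (q(f) = -5*(-6 - 5) = -5*(-11) = 55)
a(t) = 75 + 2*t (a(t) = 2*t + 75 = 75 + 2*t)
X = 22201 (X = (55 + 94)**2 = 149**2 = 22201)
a(-88 - 127)/X = (75 + 2*(-88 - 127))/22201 = (75 + 2*(-215))*(1/22201) = (75 - 430)*(1/22201) = -355*1/22201 = -355/22201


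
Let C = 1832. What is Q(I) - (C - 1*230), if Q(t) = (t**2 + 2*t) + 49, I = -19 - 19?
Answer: -185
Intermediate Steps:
I = -38
Q(t) = 49 + t**2 + 2*t
Q(I) - (C - 1*230) = (49 + (-38)**2 + 2*(-38)) - (1832 - 1*230) = (49 + 1444 - 76) - (1832 - 230) = 1417 - 1*1602 = 1417 - 1602 = -185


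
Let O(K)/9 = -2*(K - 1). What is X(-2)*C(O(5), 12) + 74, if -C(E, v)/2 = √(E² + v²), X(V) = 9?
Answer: 74 - 216*√37 ≈ -1239.9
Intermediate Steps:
O(K) = 18 - 18*K (O(K) = 9*(-2*(K - 1)) = 9*(-2*(-1 + K)) = 9*(2 - 2*K) = 18 - 18*K)
C(E, v) = -2*√(E² + v²)
X(-2)*C(O(5), 12) + 74 = 9*(-2*√((18 - 18*5)² + 12²)) + 74 = 9*(-2*√((18 - 90)² + 144)) + 74 = 9*(-2*√((-72)² + 144)) + 74 = 9*(-2*√(5184 + 144)) + 74 = 9*(-24*√37) + 74 = -216*√37 + 74 = 74 - 216*√37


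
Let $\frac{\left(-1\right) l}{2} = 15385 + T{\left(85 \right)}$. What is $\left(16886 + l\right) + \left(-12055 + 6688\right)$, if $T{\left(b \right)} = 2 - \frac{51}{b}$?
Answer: $- \frac{96269}{5} \approx -19254.0$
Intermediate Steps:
$T{\left(b \right)} = 2 - \frac{51}{b}$
$l = - \frac{153864}{5}$ ($l = - 2 \left(15385 + \left(2 - \frac{51}{85}\right)\right) = - 2 \left(15385 + \left(2 - \frac{3}{5}\right)\right) = - 2 \left(15385 + \frac{7}{5}\right) = \left(-2\right) \frac{76932}{5} = - \frac{153864}{5} \approx -30773.0$)
$\left(16886 + l\right) + \left(-12055 + 6688\right) = \left(16886 - \frac{153864}{5}\right) + \left(-12055 + 6688\right) = - \frac{69434}{5} - 5367 = - \frac{96269}{5}$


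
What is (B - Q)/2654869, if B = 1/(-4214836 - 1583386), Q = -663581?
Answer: 3847589952981/15393519842918 ≈ 0.24995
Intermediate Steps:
B = -1/5798222 (B = 1/(-5798222) = -1/5798222 ≈ -1.7247e-7)
(B - Q)/2654869 = (-1/5798222 - 1*(-663581))/2654869 = (-1/5798222 + 663581)*(1/2654869) = (3847589952981/5798222)*(1/2654869) = 3847589952981/15393519842918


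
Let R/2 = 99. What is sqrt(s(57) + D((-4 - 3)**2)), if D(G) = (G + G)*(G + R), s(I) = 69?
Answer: 5*sqrt(971) ≈ 155.80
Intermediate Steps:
R = 198 (R = 2*99 = 198)
D(G) = 2*G*(198 + G) (D(G) = (G + G)*(G + 198) = (2*G)*(198 + G) = 2*G*(198 + G))
sqrt(s(57) + D((-4 - 3)**2)) = sqrt(69 + 2*(-4 - 3)**2*(198 + (-4 - 3)**2)) = sqrt(69 + 2*(-7)**2*(198 + (-7)**2)) = sqrt(69 + 2*49*(198 + 49)) = sqrt(69 + 2*49*247) = sqrt(69 + 24206) = sqrt(24275) = 5*sqrt(971)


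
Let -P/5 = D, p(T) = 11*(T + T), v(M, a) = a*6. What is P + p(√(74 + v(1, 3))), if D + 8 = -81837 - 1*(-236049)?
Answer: -771020 + 44*√23 ≈ -7.7081e+5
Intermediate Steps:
D = 154204 (D = -8 + (-81837 - 1*(-236049)) = -8 + (-81837 + 236049) = -8 + 154212 = 154204)
v(M, a) = 6*a
p(T) = 22*T (p(T) = 11*(2*T) = 22*T)
P = -771020 (P = -5*154204 = -771020)
P + p(√(74 + v(1, 3))) = -771020 + 22*√(74 + 6*3) = -771020 + 22*√(74 + 18) = -771020 + 22*√92 = -771020 + 22*(2*√23) = -771020 + 44*√23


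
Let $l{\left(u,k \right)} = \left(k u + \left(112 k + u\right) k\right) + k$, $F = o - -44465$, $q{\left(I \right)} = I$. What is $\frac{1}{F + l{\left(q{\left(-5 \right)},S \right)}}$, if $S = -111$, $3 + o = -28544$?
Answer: $\frac{1}{1396869} \approx 7.1589 \cdot 10^{-7}$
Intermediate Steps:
$o = -28547$ ($o = -3 - 28544 = -28547$)
$F = 15918$ ($F = -28547 - -44465 = -28547 + 44465 = 15918$)
$l{\left(u,k \right)} = k + k u + k \left(u + 112 k\right)$ ($l{\left(u,k \right)} = \left(k u + \left(u + 112 k\right) k\right) + k = \left(k u + k \left(u + 112 k\right)\right) + k = k + k u + k \left(u + 112 k\right)$)
$\frac{1}{F + l{\left(q{\left(-5 \right)},S \right)}} = \frac{1}{15918 - 111 \left(1 + 2 \left(-5\right) + 112 \left(-111\right)\right)} = \frac{1}{15918 - 111 \left(1 - 10 - 12432\right)} = \frac{1}{15918 - -1380951} = \frac{1}{15918 + 1380951} = \frac{1}{1396869}$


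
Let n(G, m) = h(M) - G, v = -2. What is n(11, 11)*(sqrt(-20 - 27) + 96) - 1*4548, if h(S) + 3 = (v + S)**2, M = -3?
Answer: -3492 + 11*I*sqrt(47) ≈ -3492.0 + 75.412*I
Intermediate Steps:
h(S) = -3 + (-2 + S)**2
n(G, m) = 22 - G (n(G, m) = (-3 + (-2 - 3)**2) - G = (-3 + (-5)**2) - G = (-3 + 25) - G = 22 - G)
n(11, 11)*(sqrt(-20 - 27) + 96) - 1*4548 = (22 - 1*11)*(sqrt(-20 - 27) + 96) - 1*4548 = (22 - 11)*(sqrt(-47) + 96) - 4548 = 11*(I*sqrt(47) + 96) - 4548 = 11*(96 + I*sqrt(47)) - 4548 = (1056 + 11*I*sqrt(47)) - 4548 = -3492 + 11*I*sqrt(47)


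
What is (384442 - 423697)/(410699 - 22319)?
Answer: -2617/25892 ≈ -0.10107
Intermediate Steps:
(384442 - 423697)/(410699 - 22319) = -39255/388380 = -39255*1/388380 = -2617/25892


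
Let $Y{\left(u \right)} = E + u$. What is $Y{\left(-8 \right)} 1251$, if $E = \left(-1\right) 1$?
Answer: $-11259$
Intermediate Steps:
$E = -1$
$Y{\left(u \right)} = -1 + u$
$Y{\left(-8 \right)} 1251 = \left(-1 - 8\right) 1251 = \left(-9\right) 1251 = -11259$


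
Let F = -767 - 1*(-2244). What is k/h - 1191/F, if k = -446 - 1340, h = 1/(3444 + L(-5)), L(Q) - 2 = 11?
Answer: -9119297545/1477 ≈ -6.1742e+6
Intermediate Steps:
L(Q) = 13 (L(Q) = 2 + 11 = 13)
h = 1/3457 (h = 1/(3444 + 13) = 1/3457 ≈ 0.00028927)
k = -1786
F = 1477 (F = -767 + 2244 = 1477)
k/h - 1191/F = -1786/1/3457 - 1191/1477 = -1786*3457 - 1191*1/1477 = -6174202 - 1191/1477 = -9119297545/1477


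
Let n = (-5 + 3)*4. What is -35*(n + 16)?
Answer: -280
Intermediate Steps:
n = -8 (n = -2*4 = -8)
-35*(n + 16) = -35*(-8 + 16) = -35*8 = -280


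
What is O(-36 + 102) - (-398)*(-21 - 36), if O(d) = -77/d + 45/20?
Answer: -272219/12 ≈ -22685.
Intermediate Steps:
O(d) = 9/4 - 77/d (O(d) = -77/d + 45*(1/20) = -77/d + 9/4 = 9/4 - 77/d)
O(-36 + 102) - (-398)*(-21 - 36) = (9/4 - 77/(-36 + 102)) - (-398)*(-21 - 36) = (9/4 - 77/66) - (-398)*(-57) = (9/4 - 77*1/66) - 1*22686 = (9/4 - 7/6) - 22686 = 13/12 - 22686 = -272219/12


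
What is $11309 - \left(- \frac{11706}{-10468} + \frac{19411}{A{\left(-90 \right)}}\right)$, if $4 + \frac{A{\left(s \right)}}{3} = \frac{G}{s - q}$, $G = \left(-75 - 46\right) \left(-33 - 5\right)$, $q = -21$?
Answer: $\frac{72701658231}{6377629} \approx 11399.0$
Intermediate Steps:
$G = 4598$ ($G = \left(-121\right) \left(-38\right) = 4598$)
$A{\left(s \right)} = -12 + \frac{13794}{21 + s}$ ($A{\left(s \right)} = -12 + 3 \frac{4598}{s - -21} = -12 + 3 \frac{4598}{s + 21} = -12 + 3 \frac{4598}{21 + s} = -12 + \frac{13794}{21 + s}$)
$11309 - \left(- \frac{11706}{-10468} + \frac{19411}{A{\left(-90 \right)}}\right) = 11309 - \left(- \frac{11706}{-10468} + \frac{19411}{6 \frac{1}{21 - 90} \left(2257 - -180\right)}\right) = 11309 - \left(\left(-11706\right) \left(- \frac{1}{10468}\right) + \frac{19411}{6 \frac{1}{-69} \left(2257 + 180\right)}\right) = 11309 - \left(\frac{5853}{5234} + \frac{19411}{6 \left(- \frac{1}{69}\right) 2437}\right) = 11309 - \left(\frac{5853}{5234} + \frac{19411}{- \frac{4874}{23}}\right) = 11309 - \left(\frac{5853}{5234} + 19411 \left(- \frac{23}{4874}\right)\right) = 11309 - \left(\frac{5853}{5234} - \frac{446453}{4874}\right) = 11309 - - \frac{577051870}{6377629} = 11309 + \frac{577051870}{6377629} = \frac{72701658231}{6377629}$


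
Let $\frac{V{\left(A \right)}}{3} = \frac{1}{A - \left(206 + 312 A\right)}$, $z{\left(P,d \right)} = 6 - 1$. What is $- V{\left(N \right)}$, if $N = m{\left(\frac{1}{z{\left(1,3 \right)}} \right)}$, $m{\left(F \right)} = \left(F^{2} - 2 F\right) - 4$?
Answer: $- \frac{25}{9583} \approx -0.0026088$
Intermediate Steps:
$z{\left(P,d \right)} = 5$ ($z{\left(P,d \right)} = 6 - 1 = 5$)
$m{\left(F \right)} = -4 + F^{2} - 2 F$
$N = - \frac{109}{25}$ ($N = -4 + \left(\frac{1}{5}\right)^{2} - \frac{2}{5} = -4 + \frac{1}{25} - \frac{2}{5} = - \frac{109}{25} \approx -4.36$)
$V{\left(A \right)} = \frac{3}{-206 - 311 A}$ ($V{\left(A \right)} = \frac{3}{A - \left(206 + 312 A\right)} = \frac{3}{-206 - 311 A}$)
$- V{\left(N \right)} = - \frac{-3}{206 + 311 \left(- \frac{109}{25}\right)} = - \frac{-3}{206 - \frac{33899}{25}} = - \frac{-3}{- \frac{28749}{25}} = - \frac{\left(-3\right) \left(-25\right)}{28749} = \left(-1\right) \frac{25}{9583} = - \frac{25}{9583}$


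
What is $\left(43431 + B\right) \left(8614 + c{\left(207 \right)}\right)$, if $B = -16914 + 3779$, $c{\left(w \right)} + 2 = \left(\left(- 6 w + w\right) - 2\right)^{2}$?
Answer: $32840288376$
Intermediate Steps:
$c{\left(w \right)} = -2 + \left(-2 - 5 w\right)^{2}$ ($c{\left(w \right)} = -2 + \left(\left(- 6 w + w\right) - 2\right)^{2} = -2 + \left(- 5 w - 2\right)^{2} = -2 + \left(-2 - 5 w\right)^{2}$)
$B = -13135$
$\left(43431 + B\right) \left(8614 + c{\left(207 \right)}\right) = \left(43431 - 13135\right) \left(8614 - \left(2 - \left(2 + 5 \cdot 207\right)^{2}\right)\right) = 30296 \left(8614 - \left(2 - \left(2 + 1035\right)^{2}\right)\right) = 30296 \left(8614 - \left(2 - 1037^{2}\right)\right) = 30296 \left(8614 + \left(-2 + 1075369\right)\right) = 30296 \left(8614 + 1075367\right) = 30296 \cdot 1083981 = 32840288376$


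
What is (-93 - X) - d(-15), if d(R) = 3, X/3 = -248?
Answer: 648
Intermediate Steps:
X = -744 (X = 3*(-248) = -744)
(-93 - X) - d(-15) = (-93 - 1*(-744)) - 1*3 = (-93 + 744) - 3 = 651 - 3 = 648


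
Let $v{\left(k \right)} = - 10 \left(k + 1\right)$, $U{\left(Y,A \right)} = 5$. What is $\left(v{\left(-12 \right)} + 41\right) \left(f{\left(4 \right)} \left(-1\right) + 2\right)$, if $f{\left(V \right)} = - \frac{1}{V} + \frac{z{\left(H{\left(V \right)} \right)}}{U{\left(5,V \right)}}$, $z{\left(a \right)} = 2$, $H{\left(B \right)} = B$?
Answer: $\frac{5587}{20} \approx 279.35$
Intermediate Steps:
$v{\left(k \right)} = -10 - 10 k$ ($v{\left(k \right)} = - 10 \left(1 + k\right) = -10 - 10 k$)
$f{\left(V \right)} = \frac{2}{5} - \frac{1}{V}$ ($f{\left(V \right)} = - \frac{1}{V} + \frac{2}{5} = \frac{2}{5} - \frac{1}{V}$)
$\left(v{\left(-12 \right)} + 41\right) \left(f{\left(4 \right)} \left(-1\right) + 2\right) = \left(\left(-10 - -120\right) + 41\right) \left(\left(\frac{2}{5} - \frac{1}{4}\right) \left(-1\right) + 2\right) = \left(\left(-10 + 120\right) + 41\right) \left(\left(\frac{2}{5} - \frac{1}{4}\right) \left(-1\right) + 2\right) = \left(110 + 41\right) \left(\left(\frac{2}{5} - \frac{1}{4}\right) \left(-1\right) + 2\right) = 151 \left(\frac{3}{20} \left(-1\right) + 2\right) = 151 \left(- \frac{3}{20} + 2\right) = 151 \cdot \frac{37}{20} = \frac{5587}{20}$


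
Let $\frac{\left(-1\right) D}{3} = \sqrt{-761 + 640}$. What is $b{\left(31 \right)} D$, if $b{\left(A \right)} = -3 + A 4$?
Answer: $- 3993 i \approx - 3993.0 i$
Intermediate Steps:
$b{\left(A \right)} = -3 + 4 A$
$D = - 33 i$ ($D = - 3 \sqrt{-761 + 640} = - 3 \sqrt{-121} = - 3 \cdot 11 i = - 33 i \approx - 33.0 i$)
$b{\left(31 \right)} D = \left(-3 + 4 \cdot 31\right) \left(- 33 i\right) = \left(-3 + 124\right) \left(- 33 i\right) = 121 \left(- 33 i\right) = - 3993 i$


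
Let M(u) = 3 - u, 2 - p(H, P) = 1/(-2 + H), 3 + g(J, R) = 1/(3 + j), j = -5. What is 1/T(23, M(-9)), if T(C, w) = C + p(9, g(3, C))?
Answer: 7/174 ≈ 0.040230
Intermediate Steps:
g(J, R) = -7/2 (g(J, R) = -3 + 1/(3 - 5) = -3 + 1/(-2) = -3 - ½ = -7/2)
p(H, P) = 2 - 1/(-2 + H)
T(C, w) = 13/7 + C (T(C, w) = C + (-5 + 2*9)/(-2 + 9) = C + (-5 + 18)/7 = C + (⅐)*13 = C + 13/7 = 13/7 + C)
1/T(23, M(-9)) = 1/(13/7 + 23) = 1/(174/7) = 7/174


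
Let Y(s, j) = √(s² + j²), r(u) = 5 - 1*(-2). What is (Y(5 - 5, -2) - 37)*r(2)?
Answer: -245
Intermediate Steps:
r(u) = 7 (r(u) = 5 + 2 = 7)
Y(s, j) = √(j² + s²)
(Y(5 - 5, -2) - 37)*r(2) = (√((-2)² + (5 - 5)²) - 37)*7 = (√(4 + 0²) - 37)*7 = (√(4 + 0) - 37)*7 = (√4 - 37)*7 = (2 - 37)*7 = -35*7 = -245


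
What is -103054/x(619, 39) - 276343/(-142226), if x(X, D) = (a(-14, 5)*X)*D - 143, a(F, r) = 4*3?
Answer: 65357881103/41181396074 ≈ 1.5871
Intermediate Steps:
a(F, r) = 12
x(X, D) = -143 + 12*D*X (x(X, D) = (12*X)*D - 143 = 12*D*X - 143 = -143 + 12*D*X)
-103054/x(619, 39) - 276343/(-142226) = -103054/(-143 + 12*39*619) - 276343/(-142226) = -103054/(-143 + 289692) - 276343*(-1/142226) = -103054/289549 + 276343/142226 = 65357881103/41181396074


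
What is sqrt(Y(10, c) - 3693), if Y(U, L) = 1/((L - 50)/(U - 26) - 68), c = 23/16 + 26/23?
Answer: I*sqrt(541523902804365)/382929 ≈ 60.77*I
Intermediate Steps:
c = 945/368 (c = 23*(1/16) + 26*(1/23) = 23/16 + 26/23 = 945/368 ≈ 2.5679)
Y(U, L) = 1/(-68 + (-50 + L)/(-26 + U)) (Y(U, L) = 1/((-50 + L)/(-26 + U) - 68) = 1/(-68 + (-50 + L)/(-26 + U)))
sqrt(Y(10, c) - 3693) = sqrt((-26 + 10)/(1718 + 945/368 - 68*10) - 3693) = sqrt(-16/(1718 + 945/368 - 680) - 3693) = sqrt(-16/(382929/368) - 3693) = sqrt((368/382929)*(-16) - 3693) = sqrt(-5888/382929 - 3693) = sqrt(-1414162685/382929) = I*sqrt(541523902804365)/382929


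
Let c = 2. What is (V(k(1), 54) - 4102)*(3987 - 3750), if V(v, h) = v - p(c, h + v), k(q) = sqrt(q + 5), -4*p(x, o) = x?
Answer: -1944111/2 + 237*sqrt(6) ≈ -9.7148e+5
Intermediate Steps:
p(x, o) = -x/4
k(q) = sqrt(5 + q)
V(v, h) = 1/2 + v (V(v, h) = v - (-1)*2/4 = v - 1*(-1/2) = v + 1/2 = 1/2 + v)
(V(k(1), 54) - 4102)*(3987 - 3750) = ((1/2 + sqrt(5 + 1)) - 4102)*(3987 - 3750) = ((1/2 + sqrt(6)) - 4102)*237 = (-8203/2 + sqrt(6))*237 = -1944111/2 + 237*sqrt(6)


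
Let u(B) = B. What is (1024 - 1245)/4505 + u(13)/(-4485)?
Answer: -190/3657 ≈ -0.051955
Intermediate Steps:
(1024 - 1245)/4505 + u(13)/(-4485) = (1024 - 1245)/4505 + 13/(-4485) = -221*1/4505 + 13*(-1/4485) = -13/265 - 1/345 = -190/3657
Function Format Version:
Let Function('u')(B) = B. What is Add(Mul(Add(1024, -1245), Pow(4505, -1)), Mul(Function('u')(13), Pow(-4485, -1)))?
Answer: Rational(-190, 3657) ≈ -0.051955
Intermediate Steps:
Add(Mul(Add(1024, -1245), Pow(4505, -1)), Mul(Function('u')(13), Pow(-4485, -1))) = Add(Mul(Add(1024, -1245), Pow(4505, -1)), Mul(13, Pow(-4485, -1))) = Add(Mul(-221, Rational(1, 4505)), Mul(13, Rational(-1, 4485))) = Add(Rational(-13, 265), Rational(-1, 345)) = Rational(-190, 3657)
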